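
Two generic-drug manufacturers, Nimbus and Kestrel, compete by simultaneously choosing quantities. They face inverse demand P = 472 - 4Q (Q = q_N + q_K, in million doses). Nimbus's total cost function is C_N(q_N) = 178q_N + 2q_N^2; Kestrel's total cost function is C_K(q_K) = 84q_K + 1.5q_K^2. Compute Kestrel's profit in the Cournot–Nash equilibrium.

Nimbus's profit: π_N = (472 - 4Q)q_N - (178q_N + 2q_N²). Setting ∂π_N/∂q_N = 0: 294 - 12q_N - 4(q_K) = 0.
Kestrel's first-order condition: 388 - 11q_K - 4(q_N) = 0.
Rearranging gives the reaction functions q_N = (294 - 4q_K)/12 and q_K = (388 - 4q_N)/11.
Substituting one into the other gives q_N = 29/2 and q_K = 30.
Price P = 472 - 4·(89/2) = 294.
Kestrel's profit: 294·30 - 84·30 - (3/2)·30² = 4950.

4950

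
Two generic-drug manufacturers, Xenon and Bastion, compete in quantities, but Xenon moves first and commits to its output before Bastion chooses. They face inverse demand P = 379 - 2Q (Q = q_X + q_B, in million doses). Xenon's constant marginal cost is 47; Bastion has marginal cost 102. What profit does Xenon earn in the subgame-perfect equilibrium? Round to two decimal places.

9360.56

The follower Bastion best-responds to any q_X: π_B = (379 - 2Q)q_B - 102q_B.
∂π_B/∂q_B = 277 - 2q_X - 4q_B = 0 gives the reaction function q_B = (277 - 2q_X)/4.
The leader anticipates this reaction. Substituting into P = 379 - 2Q gives P = 481/2 - q_X, so π_X = (481/2 - q_X)q_X - 47q_X.
Leader FOC: 387/2 - 2q_X = 0, so q_X = 387/4.
Then q_B = (277 - 2·(387/4))/4 = 167/8.
Price P = 379 - 2·(941/8) = 575/4.
Xenon's profit: (575/4 - 47)·(387/4) = 9360.5625.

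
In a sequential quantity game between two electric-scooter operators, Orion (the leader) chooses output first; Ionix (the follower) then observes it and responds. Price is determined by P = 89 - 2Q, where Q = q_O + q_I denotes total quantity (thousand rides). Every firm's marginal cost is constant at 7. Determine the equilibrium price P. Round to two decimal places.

The follower Ionix best-responds to any q_O: π_I = (89 - 2Q)q_I - 7q_I.
∂π_I/∂q_I = 82 - 2q_O - 4q_I = 0 gives the reaction function q_I = (82 - 2q_O)/4.
Orion substitutes q_I(q_O) into its own profit: π_O = q_O(89 - 2q_O - (82 - 2q_O)/2) - 7q_O = (48 - q_O)q_O - 7q_O.
Maximising: ∂π_O/∂q_O = 41 - 2q_O = 0, giving q_O = 41/2.
Then q_I = (82 - 2·(41/2))/4 = 41/4.
Total output Q = 123/4, so price P = 89 - 2·(123/4) = 55/2.

27.50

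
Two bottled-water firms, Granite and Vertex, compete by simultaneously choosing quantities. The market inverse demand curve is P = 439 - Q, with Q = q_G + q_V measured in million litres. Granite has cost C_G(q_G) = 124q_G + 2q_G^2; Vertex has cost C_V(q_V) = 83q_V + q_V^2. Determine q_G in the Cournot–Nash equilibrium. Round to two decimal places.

Granite's profit: π_G = (439 - Q)q_G - (124q_G + 2q_G²). Setting ∂π_G/∂q_G = 0: 315 - 6q_G - (q_V) = 0.
Vertex's first-order condition: 356 - 4q_V - (q_G) = 0.
Best responses: q_G = (315 - q_V)/6, q_V = (356 - q_G)/4.
Substituting one into the other gives q_G = 904/23 and q_V = 1821/23.

39.30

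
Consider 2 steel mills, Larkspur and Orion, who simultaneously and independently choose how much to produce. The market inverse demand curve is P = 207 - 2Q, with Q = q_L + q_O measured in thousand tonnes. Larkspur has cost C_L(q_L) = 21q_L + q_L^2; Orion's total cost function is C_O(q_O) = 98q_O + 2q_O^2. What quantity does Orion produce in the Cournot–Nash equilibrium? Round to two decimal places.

6.41

Larkspur's profit: π_L = (207 - 2Q)q_L - (21q_L + q_L²). Setting ∂π_L/∂q_L = 0: 186 - 6q_L - 2(q_O) = 0.
Orion's profit: π_O = (207 - 2Q)q_O - (98q_O + 2q_O²). Setting ∂π_O/∂q_O = 0: 109 - 8q_O - 2(q_L) = 0.
So q_L = (186 - 2q_O)/6 and q_O = (109 - 2q_L)/8.
Substituting one into the other gives q_L = 635/22 and q_O = 141/22.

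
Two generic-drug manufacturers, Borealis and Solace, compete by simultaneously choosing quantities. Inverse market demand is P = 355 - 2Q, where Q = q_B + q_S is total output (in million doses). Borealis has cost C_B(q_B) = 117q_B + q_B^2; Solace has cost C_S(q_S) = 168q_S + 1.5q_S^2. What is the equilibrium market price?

Borealis's profit: π_B = (355 - 2Q)q_B - (117q_B + q_B²). Setting ∂π_B/∂q_B = 0: 238 - 6q_B - 2(q_S) = 0.
Solace's first-order condition: 187 - 7q_S - 2(q_B) = 0.
Rearranging gives the reaction functions q_B = (238 - 2q_S)/6 and q_S = (187 - 2q_B)/7.
Solving the pair: q_B = 34, q_S = 17.
Total output Q = 51, so price P = 355 - 2·51 = 253.

253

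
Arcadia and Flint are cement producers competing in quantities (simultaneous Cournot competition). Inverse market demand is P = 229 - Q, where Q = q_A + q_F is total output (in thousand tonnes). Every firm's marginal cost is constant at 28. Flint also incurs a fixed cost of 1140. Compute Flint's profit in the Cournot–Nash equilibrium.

3349

A representative firm's profit is π_i = q_i(229 - Q) - 28q_i.
Setting ∂π_i/∂q_i = 0 with rivals' quantities fixed: 201 - 2q_i - q_j = 0.
With identical firms every q_j equals q_i, so q_j = q_i and 201 = 3q_i, giving q_i = 67.
Price P = 229 - 134 = 95.
Flint's profit: (95 - 28)·67 - 1140 = 3349.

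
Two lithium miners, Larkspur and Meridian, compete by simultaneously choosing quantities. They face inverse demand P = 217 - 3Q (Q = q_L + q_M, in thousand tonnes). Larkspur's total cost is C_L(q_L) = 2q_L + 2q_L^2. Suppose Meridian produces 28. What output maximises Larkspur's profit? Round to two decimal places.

With the rival's output fixed at 28, Larkspur's profit is π_L = (217 - 3·28 - 3q_L)q_L - (2q_L + 2q_L²) = (133 - 3q_L)q_L - (2q_L + 2q_L²).
∂π_L/∂q_L = 131 - 10q_L = 0, so q_L = 131/10.

13.10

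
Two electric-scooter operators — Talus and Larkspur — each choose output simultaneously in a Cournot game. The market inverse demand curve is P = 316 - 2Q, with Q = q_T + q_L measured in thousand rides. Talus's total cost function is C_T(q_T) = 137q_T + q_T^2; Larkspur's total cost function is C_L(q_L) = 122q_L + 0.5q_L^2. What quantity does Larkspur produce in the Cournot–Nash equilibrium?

31

Talus's profit: π_T = (316 - 2Q)q_T - (137q_T + q_T²). Setting ∂π_T/∂q_T = 0: 179 - 6q_T - 2(q_L) = 0.
Larkspur's first-order condition: 194 - 5q_L - 2(q_T) = 0.
So q_T = (179 - 2q_L)/6 and q_L = (194 - 2q_T)/5.
Solving the pair: q_T = 39/2, q_L = 31.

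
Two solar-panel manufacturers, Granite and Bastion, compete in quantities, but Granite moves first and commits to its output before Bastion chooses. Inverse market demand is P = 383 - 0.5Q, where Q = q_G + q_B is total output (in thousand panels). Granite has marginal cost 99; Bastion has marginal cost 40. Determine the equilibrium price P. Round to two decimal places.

The follower Bastion best-responds to any q_G: π_B = (383 - 0.5Q)q_B - 40q_B.
Follower FOC: 343 - (1/2)q_G - q_B = 0, so q_B(q_G) = (343 - (1/2)q_G).
Granite substitutes q_B(q_G) into its own profit: π_G = q_G(383 - (1/2)q_G - (343 - (1/2)q_G)/2) - 99q_G = (423/2 - (1/4)q_G)q_G - 99q_G.
Maximising: ∂π_G/∂q_G = 225/2 - (1/2)q_G = 0, giving q_G = 225.
Then q_B = (343 - (1/2)·225) = 461/2.
Total output Q = 911/2, so price P = 383 - (1/2)·(911/2) = 621/4.

155.25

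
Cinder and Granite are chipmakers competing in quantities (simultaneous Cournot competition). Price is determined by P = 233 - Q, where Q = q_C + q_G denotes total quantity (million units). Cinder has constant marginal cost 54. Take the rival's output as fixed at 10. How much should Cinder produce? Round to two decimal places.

84.50

With the rival's output fixed at 10, Cinder's profit is π_C = (233 - 10 - q_C)q_C - (54q_C) = (223 - q_C)q_C - (54q_C).
∂π_C/∂q_C = 169 - 2q_C = 0, so q_C = 169/2.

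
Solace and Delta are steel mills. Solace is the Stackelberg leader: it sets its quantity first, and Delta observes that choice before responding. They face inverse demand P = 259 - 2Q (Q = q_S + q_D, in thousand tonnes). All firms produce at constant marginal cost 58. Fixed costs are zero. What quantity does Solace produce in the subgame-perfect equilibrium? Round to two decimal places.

Solve by backward induction. Given q_S, the follower Delta maximises π_D = (259 - 2q_S - 2q_D)q_D - 58q_D.
∂π_D/∂q_D = 201 - 2q_S - 4q_D = 0 gives the reaction function q_D = (201 - 2q_S)/4.
Solace substitutes q_D(q_S) into its own profit: π_S = q_S(259 - 2q_S - (201 - 2q_S)/2) - 58q_S = (317/2 - q_S)q_S - 58q_S.
Leader FOC: 201/2 - 2q_S = 0, so q_S = 201/4.
Then q_D = (201 - 2·(201/4))/4 = 201/8.

50.25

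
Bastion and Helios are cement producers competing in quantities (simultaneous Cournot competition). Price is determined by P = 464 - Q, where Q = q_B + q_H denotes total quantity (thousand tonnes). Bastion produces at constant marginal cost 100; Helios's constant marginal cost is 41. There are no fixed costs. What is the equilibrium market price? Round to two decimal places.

201.67

Bastion's profit: π_B = (464 - Q)q_B - (100q_B). Setting ∂π_B/∂q_B = 0: 364 - 2q_B - (q_H) = 0.
Helios's first-order condition: 423 - 2q_H - (q_B) = 0.
So q_B = (364 - q_H)/2 and q_H = (423 - q_B)/2.
Solving the pair: q_B = 305/3, q_H = 482/3.
Total output Q = 787/3, so price P = 464 - 787/3 = 605/3.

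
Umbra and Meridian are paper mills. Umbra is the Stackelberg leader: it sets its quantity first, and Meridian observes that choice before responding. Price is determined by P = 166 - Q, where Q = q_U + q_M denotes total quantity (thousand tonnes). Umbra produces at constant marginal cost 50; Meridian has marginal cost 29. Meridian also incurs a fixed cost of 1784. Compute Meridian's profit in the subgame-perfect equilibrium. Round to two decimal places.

The follower Meridian best-responds to any q_U: π_M = (166 - Q)q_M - 29q_M.
Follower FOC: 137 - q_U - 2q_M = 0, so q_M(q_U) = (137 - q_U)/2.
The leader anticipates this reaction. Substituting into P = 166 - Q gives P = 195/2 - (1/2)q_U, so π_U = (195/2 - (1/2)q_U)q_U - 50q_U.
The leader's first-order condition 95/2 - q_U = 0 yields q_U = 95/2.
Then q_M = (137 - 95/2)/2 = 179/4.
Price P = 166 - 369/4 = 295/4.
Meridian's profit: (295/4 - 29)·(179/4) - 1784 = 218.5625.

218.56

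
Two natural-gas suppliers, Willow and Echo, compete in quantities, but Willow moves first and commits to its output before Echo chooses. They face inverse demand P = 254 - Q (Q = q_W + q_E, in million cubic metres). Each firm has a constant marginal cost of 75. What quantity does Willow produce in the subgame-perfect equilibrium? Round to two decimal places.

Solve by backward induction. Given q_W, the follower Echo maximises π_E = (254 - q_W - q_E)q_E - 75q_E.
Setting the follower's marginal profit to zero, 179 - q_W - 2q_E = 0, i.e. q_E = (179 - q_W)/2.
Willow substitutes q_E(q_W) into its own profit: π_W = q_W(254 - q_W - (179 - q_W)/2) - 75q_W = (329/2 - (1/2)q_W)q_W - 75q_W.
The leader's first-order condition 179/2 - q_W = 0 yields q_W = 179/2.
Then q_E = (179 - 179/2)/2 = 179/4.

89.50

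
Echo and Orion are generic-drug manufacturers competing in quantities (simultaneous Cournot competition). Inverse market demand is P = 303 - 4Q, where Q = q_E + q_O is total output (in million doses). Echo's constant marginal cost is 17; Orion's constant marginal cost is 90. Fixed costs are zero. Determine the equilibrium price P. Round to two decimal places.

136.67

Echo's profit: π_E = (303 - 4Q)q_E - (17q_E). Setting ∂π_E/∂q_E = 0: 286 - 8q_E - 4(q_O) = 0.
Orion's profit: π_O = (303 - 4Q)q_O - (90q_O). Setting ∂π_O/∂q_O = 0: 213 - 8q_O - 4(q_E) = 0.
Best responses: q_E = (286 - 4q_O)/8, q_O = (213 - 4q_E)/8.
Solving the pair: q_E = 359/12, q_O = 35/3.
Total output Q = 499/12, so price P = 303 - 4·(499/12) = 410/3.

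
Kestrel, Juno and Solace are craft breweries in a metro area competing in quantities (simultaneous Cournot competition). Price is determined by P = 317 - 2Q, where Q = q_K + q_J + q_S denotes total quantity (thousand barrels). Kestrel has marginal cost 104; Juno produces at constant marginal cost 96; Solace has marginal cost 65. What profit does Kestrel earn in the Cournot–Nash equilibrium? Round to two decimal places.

861.13

Kestrel's profit: π_K = (317 - 2Q)q_K - (104q_K). Setting ∂π_K/∂q_K = 0: 213 - 4q_K - 2(q_J + q_S) = 0.
Juno's profit: π_J = (317 - 2Q)q_J - (96q_J). Setting ∂π_J/∂q_J = 0: 221 - 4q_J - 2(q_K + q_S) = 0.
Solace's profit: π_S = (317 - 2Q)q_S - (65q_S). Setting ∂π_S/∂q_S = 0: 252 - 4q_S - 2(q_K + q_J) = 0.
Adding the 3 first-order conditions: 686 − 8Q = 0, so Q = 343/4.
Back-substituting: q_K = (213 − 343/2)/2 = 83/4, q_J = (221 − 343/2)/2 = 99/4, q_S = (252 − 343/2)/2 = 161/4.
Price P = 317 - 2·(343/4) = 291/2.
Kestrel's profit: (291/2 - 104)·(83/4) = 861.1250.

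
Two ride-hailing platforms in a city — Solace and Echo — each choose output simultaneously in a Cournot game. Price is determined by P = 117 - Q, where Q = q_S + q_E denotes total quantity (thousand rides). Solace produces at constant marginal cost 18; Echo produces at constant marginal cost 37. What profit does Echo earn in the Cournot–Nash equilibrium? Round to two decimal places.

Solace's profit: π_S = (117 - Q)q_S - (18q_S). Setting ∂π_S/∂q_S = 0: 99 - 2q_S - (q_E) = 0.
Echo's profit: π_E = (117 - Q)q_E - (37q_E). Setting ∂π_E/∂q_E = 0: 80 - 2q_E - (q_S) = 0.
Rearranging gives the reaction functions q_S = (99 - q_E)/2 and q_E = (80 - q_S)/2.
Substituting one into the other gives q_S = 118/3 and q_E = 61/3.
Price P = 117 - 179/3 = 172/3.
Echo's profit: (172/3 - 37)·(61/3) = 413.4444.

413.44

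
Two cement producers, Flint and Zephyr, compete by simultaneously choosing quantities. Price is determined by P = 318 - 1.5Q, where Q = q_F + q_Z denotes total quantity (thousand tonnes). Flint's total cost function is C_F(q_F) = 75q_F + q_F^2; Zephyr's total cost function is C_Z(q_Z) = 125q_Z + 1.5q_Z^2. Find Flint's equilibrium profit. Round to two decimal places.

Flint's profit: π_F = (318 - 1.5Q)q_F - (75q_F + q_F²). Setting ∂π_F/∂q_F = 0: 243 - 5q_F - (3/2)(q_Z) = 0.
Zephyr's profit: π_Z = (318 - 1.5Q)q_Z - (125q_Z + (3/2)q_Z²). Setting ∂π_Z/∂q_Z = 0: 193 - 6q_Z - (3/2)(q_F) = 0.
So q_F = (243 - (3/2)q_Z)/5 and q_Z = (193 - (3/2)q_F)/6.
Solving the pair: q_F = 1558/37, q_Z = 21.6396.
Price P = 318 - (3/2)·63.7477 = 222.3784.
Flint's profit: 222.3784·(1558/37) - 75·(1558/37) - (1558/37)² = 4432.7319.

4432.73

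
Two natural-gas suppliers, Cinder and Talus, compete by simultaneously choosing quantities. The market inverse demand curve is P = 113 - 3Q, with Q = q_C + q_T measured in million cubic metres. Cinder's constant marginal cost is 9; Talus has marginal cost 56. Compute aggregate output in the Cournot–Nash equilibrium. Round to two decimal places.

17.89

Cinder's profit: π_C = (113 - 3Q)q_C - (9q_C). Setting ∂π_C/∂q_C = 0: 104 - 6q_C - 3(q_T) = 0.
Talus's profit: π_T = (113 - 3Q)q_T - (56q_T). Setting ∂π_T/∂q_T = 0: 57 - 6q_T - 3(q_C) = 0.
So q_C = (104 - 3q_T)/6 and q_T = (57 - 3q_C)/6.
Solving the pair: q_C = 151/9, q_T = 10/9.
Total output Q = 151/9 + 10/9 = 161/9.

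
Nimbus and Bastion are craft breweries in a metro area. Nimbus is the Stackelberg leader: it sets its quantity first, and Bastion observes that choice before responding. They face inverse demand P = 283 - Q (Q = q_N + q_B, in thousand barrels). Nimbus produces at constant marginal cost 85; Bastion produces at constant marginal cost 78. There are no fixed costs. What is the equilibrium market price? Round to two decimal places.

The follower Bastion best-responds to any q_N: π_B = (283 - Q)q_B - 78q_B.
Follower FOC: 205 - q_N - 2q_B = 0, so q_B(q_N) = (205 - q_N)/2.
Nimbus substitutes q_B(q_N) into its own profit: π_N = q_N(283 - q_N - (205 - q_N)/2) - 85q_N = (361/2 - (1/2)q_N)q_N - 85q_N.
Leader FOC: 191/2 - q_N = 0, so q_N = 191/2.
Then q_B = (205 - 191/2)/2 = 219/4.
Total output Q = 601/4, so price P = 283 - 601/4 = 531/4.

132.75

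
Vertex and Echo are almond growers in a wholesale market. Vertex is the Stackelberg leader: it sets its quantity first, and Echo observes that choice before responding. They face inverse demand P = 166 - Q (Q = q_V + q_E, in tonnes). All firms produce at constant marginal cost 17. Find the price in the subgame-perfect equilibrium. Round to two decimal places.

Solve by backward induction. Given q_V, the follower Echo maximises π_E = (166 - q_V - q_E)q_E - 17q_E.
Setting the follower's marginal profit to zero, 149 - q_V - 2q_E = 0, i.e. q_E = (149 - q_V)/2.
The leader anticipates this reaction. Substituting into P = 166 - Q gives P = 183/2 - (1/2)q_V, so π_V = (183/2 - (1/2)q_V)q_V - 17q_V.
The leader's first-order condition 149/2 - q_V = 0 yields q_V = 149/2.
Then q_E = (149 - 149/2)/2 = 149/4.
Total output Q = 447/4, so price P = 166 - 447/4 = 217/4.

54.25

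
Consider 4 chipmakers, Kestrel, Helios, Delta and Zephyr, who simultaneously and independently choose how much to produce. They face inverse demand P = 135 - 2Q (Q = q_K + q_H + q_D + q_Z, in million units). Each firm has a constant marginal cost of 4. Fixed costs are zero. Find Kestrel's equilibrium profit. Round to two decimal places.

343.22

Each firm earns π_i = (135 - 2Q)q_i - 4q_i.
Setting ∂π_i/∂q_i = 0 with rivals' quantities fixed: 131 - 4q_i - 2·Σ_{j≠i} q_j = 0.
With identical firms every q_j equals q_i, so Σ_{j≠i} q_j = 3q_i and 131 = 10q_i, giving q_i = 131/10.
Price P = 135 - 2·(262/5) = 151/5.
Kestrel's profit: (151/5 - 4)·(131/10) = 343.2200.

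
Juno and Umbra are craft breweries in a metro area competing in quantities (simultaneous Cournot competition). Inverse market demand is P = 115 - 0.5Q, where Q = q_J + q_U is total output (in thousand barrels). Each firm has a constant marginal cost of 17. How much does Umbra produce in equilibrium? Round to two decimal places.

65.33

A representative firm's profit is π_i = q_i(115 - 0.5Q) - 17q_i.
Setting ∂π_i/∂q_i = 0 with rivals' quantities fixed: 98 - q_i - (1/2)q_j = 0.
By symmetry each firm produces the same amount; substituting q_j = q_i yields q_i = 98/(3/2) = 196/3.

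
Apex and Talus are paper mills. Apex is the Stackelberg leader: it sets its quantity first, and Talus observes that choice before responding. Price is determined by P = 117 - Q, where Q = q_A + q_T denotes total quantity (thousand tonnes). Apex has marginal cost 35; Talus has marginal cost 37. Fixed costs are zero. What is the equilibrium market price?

56

Solve by backward induction. Given q_A, the follower Talus maximises π_T = (117 - q_A - q_T)q_T - 37q_T.
Setting the follower's marginal profit to zero, 80 - q_A - 2q_T = 0, i.e. q_T = (80 - q_A)/2.
Apex substitutes q_T(q_A) into its own profit: π_A = q_A(117 - q_A - (80 - q_A)/2) - 35q_A = (77 - (1/2)q_A)q_A - 35q_A.
The leader's first-order condition 42 - q_A = 0 yields q_A = 42.
Then q_T = (80 - 42)/2 = 19.
Total output Q = 61, so price P = 117 - 61 = 56.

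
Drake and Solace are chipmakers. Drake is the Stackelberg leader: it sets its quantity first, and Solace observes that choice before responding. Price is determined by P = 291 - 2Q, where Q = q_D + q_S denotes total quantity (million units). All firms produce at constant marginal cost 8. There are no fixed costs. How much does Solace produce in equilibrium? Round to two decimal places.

Solve by backward induction. Given q_D, the follower Solace maximises π_S = (291 - 2q_D - 2q_S)q_S - 8q_S.
Setting the follower's marginal profit to zero, 283 - 2q_D - 4q_S = 0, i.e. q_S = (283 - 2q_D)/4.
The leader anticipates this reaction. Substituting into P = 291 - 2Q gives P = 299/2 - q_D, so π_D = (299/2 - q_D)q_D - 8q_D.
Maximising: ∂π_D/∂q_D = 283/2 - 2q_D = 0, giving q_D = 283/4.
Then q_S = (283 - 2·(283/4))/4 = 283/8.

35.38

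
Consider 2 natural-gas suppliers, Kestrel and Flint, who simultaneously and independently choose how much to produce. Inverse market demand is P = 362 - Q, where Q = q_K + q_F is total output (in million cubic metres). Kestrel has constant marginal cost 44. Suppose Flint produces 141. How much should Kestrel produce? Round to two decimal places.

88.50

With the rival's output fixed at 141, Kestrel's profit is π_K = (362 - 141 - q_K)q_K - (44q_K) = (221 - q_K)q_K - (44q_K).
∂π_K/∂q_K = 177 - 2q_K = 0, so q_K = 177/2.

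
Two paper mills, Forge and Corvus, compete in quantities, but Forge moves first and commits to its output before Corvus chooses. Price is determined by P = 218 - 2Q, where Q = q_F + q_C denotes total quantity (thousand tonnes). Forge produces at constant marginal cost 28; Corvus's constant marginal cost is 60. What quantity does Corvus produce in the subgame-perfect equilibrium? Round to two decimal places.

Solve by backward induction. Given q_F, the follower Corvus maximises π_C = (218 - 2q_F - 2q_C)q_C - 60q_C.
∂π_C/∂q_C = 158 - 2q_F - 4q_C = 0 gives the reaction function q_C = (158 - 2q_F)/4.
Forge substitutes q_C(q_F) into its own profit: π_F = q_F(218 - 2q_F - (158 - 2q_F)/2) - 28q_F = (139 - q_F)q_F - 28q_F.
The leader's first-order condition 111 - 2q_F = 0 yields q_F = 111/2.
Then q_C = (158 - 2·(111/2))/4 = 47/4.

11.75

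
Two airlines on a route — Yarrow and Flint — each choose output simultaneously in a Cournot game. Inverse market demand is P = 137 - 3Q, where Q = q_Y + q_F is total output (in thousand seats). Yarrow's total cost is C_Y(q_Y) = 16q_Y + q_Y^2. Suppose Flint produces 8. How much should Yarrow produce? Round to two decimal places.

12.13

With the rival's output fixed at 8, Yarrow's profit is π_Y = (137 - 3·8 - 3q_Y)q_Y - (16q_Y + q_Y²) = (113 - 3q_Y)q_Y - (16q_Y + q_Y²).
∂π_Y/∂q_Y = 97 - 8q_Y = 0, so q_Y = 97/8.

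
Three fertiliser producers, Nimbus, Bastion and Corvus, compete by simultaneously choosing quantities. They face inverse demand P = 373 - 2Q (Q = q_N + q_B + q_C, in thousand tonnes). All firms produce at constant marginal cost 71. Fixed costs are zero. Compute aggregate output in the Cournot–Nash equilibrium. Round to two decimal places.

Each firm earns π_i = (373 - 2Q)q_i - 71q_i.
First-order condition (treating rivals' output as given): 302 - 4q_i - 2·Σ_{j≠i} q_j = 0.
With identical firms every q_j equals q_i, so Σ_{j≠i} q_j = 2q_i and 302 = 8q_i, giving q_i = 151/4.
Total output Q = 151/4 + 151/4 + 151/4 = 453/4.

113.25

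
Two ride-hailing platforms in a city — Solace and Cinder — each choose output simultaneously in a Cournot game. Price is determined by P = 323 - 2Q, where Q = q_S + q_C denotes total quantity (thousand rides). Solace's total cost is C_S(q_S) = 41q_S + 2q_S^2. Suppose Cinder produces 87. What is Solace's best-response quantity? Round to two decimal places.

With the rival's output fixed at 87, Solace's profit is π_S = (323 - 2·87 - 2q_S)q_S - (41q_S + 2q_S²) = (149 - 2q_S)q_S - (41q_S + 2q_S²).
∂π_S/∂q_S = 108 - 8q_S = 0, so q_S = 27/2.

13.50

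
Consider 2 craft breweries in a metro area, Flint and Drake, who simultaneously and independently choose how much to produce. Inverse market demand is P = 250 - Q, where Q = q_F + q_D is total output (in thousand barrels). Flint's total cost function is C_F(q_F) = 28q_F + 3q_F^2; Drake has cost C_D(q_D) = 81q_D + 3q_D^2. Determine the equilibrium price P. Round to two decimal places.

Flint's profit: π_F = (250 - Q)q_F - (28q_F + 3q_F²). Setting ∂π_F/∂q_F = 0: 222 - 8q_F - (q_D) = 0.
Drake's profit: π_D = (250 - Q)q_D - (81q_D + 3q_D²). Setting ∂π_D/∂q_D = 0: 169 - 8q_D - (q_F) = 0.
So q_F = (222 - q_D)/8 and q_D = (169 - q_F)/8.
Solving the pair: q_F = 1607/63, q_D = 1130/63.
Total output Q = 391/9, so price P = 250 - 391/9 = 1859/9.

206.56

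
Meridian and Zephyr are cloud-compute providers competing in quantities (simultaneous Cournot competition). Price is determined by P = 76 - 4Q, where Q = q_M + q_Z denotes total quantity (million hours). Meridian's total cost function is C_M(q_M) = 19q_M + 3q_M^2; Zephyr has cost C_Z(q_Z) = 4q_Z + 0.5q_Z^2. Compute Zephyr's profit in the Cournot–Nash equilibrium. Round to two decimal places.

Meridian's profit: π_M = (76 - 4Q)q_M - (19q_M + 3q_M²). Setting ∂π_M/∂q_M = 0: 57 - 14q_M - 4(q_Z) = 0.
Zephyr's profit: π_Z = (76 - 4Q)q_Z - (4q_Z + (1/2)q_Z²). Setting ∂π_Z/∂q_Z = 0: 72 - 9q_Z - 4(q_M) = 0.
Best responses: q_M = (57 - 4q_Z)/14, q_Z = (72 - 4q_M)/9.
Solving the pair: q_M = 45/22, q_Z = 78/11.
Price P = 76 - 4·(201/22) = 434/11.
Zephyr's profit: (434/11)·(78/11) - 4·(78/11) - (1/2)(78/11)² = 226.2645.

226.26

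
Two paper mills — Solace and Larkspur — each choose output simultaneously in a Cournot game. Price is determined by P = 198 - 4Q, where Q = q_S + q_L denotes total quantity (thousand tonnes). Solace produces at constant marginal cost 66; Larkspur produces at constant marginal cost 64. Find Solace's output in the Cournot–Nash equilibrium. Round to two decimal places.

Solace's profit: π_S = (198 - 4Q)q_S - (66q_S). Setting ∂π_S/∂q_S = 0: 132 - 8q_S - 4(q_L) = 0.
Larkspur's first-order condition: 134 - 8q_L - 4(q_S) = 0.
Rearranging gives the reaction functions q_S = (132 - 4q_L)/8 and q_L = (134 - 4q_S)/8.
Solving the pair: q_S = 65/6, q_L = 34/3.

10.83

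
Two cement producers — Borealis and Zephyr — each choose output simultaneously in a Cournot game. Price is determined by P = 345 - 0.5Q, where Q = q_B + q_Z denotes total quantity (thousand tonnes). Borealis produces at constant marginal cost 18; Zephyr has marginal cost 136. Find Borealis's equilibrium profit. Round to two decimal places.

44005.56

Borealis's profit: π_B = (345 - 0.5Q)q_B - (18q_B). Setting ∂π_B/∂q_B = 0: 327 - q_B - (1/2)(q_Z) = 0.
Zephyr's first-order condition: 209 - q_Z - (1/2)(q_B) = 0.
Best responses: q_B = (327 - (1/2)q_Z), q_Z = (209 - (1/2)q_B).
Solving the pair: q_B = 890/3, q_Z = 182/3.
Price P = 345 - (1/2)·(1072/3) = 499/3.
Borealis's profit: (499/3 - 18)·(890/3) = 44005.5556.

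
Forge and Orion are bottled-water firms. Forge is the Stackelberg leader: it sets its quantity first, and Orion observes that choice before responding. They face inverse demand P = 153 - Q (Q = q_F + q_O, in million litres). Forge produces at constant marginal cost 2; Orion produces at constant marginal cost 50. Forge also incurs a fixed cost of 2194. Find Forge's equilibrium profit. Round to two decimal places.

The follower Orion best-responds to any q_F: π_O = (153 - Q)q_O - 50q_O.
Follower FOC: 103 - q_F - 2q_O = 0, so q_O(q_F) = (103 - q_F)/2.
The leader anticipates this reaction. Substituting into P = 153 - Q gives P = 203/2 - (1/2)q_F, so π_F = (203/2 - (1/2)q_F)q_F - 2q_F.
Maximising: ∂π_F/∂q_F = 199/2 - q_F = 0, giving q_F = 199/2.
Then q_O = (103 - 199/2)/2 = 7/4.
Price P = 153 - 405/4 = 207/4.
Forge's profit: (207/4 - 2)·(199/2) - 2194 = 2756.1250.

2756.13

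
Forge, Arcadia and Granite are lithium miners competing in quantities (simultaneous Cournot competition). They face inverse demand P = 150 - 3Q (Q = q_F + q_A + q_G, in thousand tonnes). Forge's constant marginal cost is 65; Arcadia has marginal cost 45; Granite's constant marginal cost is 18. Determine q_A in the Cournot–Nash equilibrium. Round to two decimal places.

Forge's profit: π_F = (150 - 3Q)q_F - (65q_F). Setting ∂π_F/∂q_F = 0: 85 - 6q_F - 3(q_A + q_G) = 0.
Arcadia's profit: π_A = (150 - 3Q)q_A - (45q_A). Setting ∂π_A/∂q_A = 0: 105 - 6q_A - 3(q_F + q_G) = 0.
Granite's first-order condition: 132 - 6q_G - 3(q_F + q_A) = 0.
Adding the 3 conditions: 322 − 6Q − 6Q = 0, i.e. Q = 161/6.
Back-substituting: q_F = (85 − 161/2)/3 = 3/2, q_A = (105 − 161/2)/3 = 49/6, q_G = (132 − 161/2)/3 = 103/6.

8.17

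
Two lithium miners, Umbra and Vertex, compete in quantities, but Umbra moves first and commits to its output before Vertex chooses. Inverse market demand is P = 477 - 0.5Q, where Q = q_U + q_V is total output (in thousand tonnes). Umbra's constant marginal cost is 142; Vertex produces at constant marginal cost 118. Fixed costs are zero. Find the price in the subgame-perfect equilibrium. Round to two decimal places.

Solve by backward induction. Given q_U, the follower Vertex maximises π_V = (477 - (1/2)q_U - (1/2)q_V)q_V - 118q_V.
Setting the follower's marginal profit to zero, 359 - (1/2)q_U - q_V = 0, i.e. q_V = (359 - (1/2)q_U).
Umbra substitutes q_V(q_U) into its own profit: π_U = q_U(477 - (1/2)q_U - (359 - (1/2)q_U)/2) - 142q_U = (595/2 - (1/4)q_U)q_U - 142q_U.
The leader's first-order condition 311/2 - (1/2)q_U = 0 yields q_U = 311.
Then q_V = (359 - (1/2)·311) = 407/2.
Total output Q = 1029/2, so price P = 477 - (1/2)·(1029/2) = 879/4.

219.75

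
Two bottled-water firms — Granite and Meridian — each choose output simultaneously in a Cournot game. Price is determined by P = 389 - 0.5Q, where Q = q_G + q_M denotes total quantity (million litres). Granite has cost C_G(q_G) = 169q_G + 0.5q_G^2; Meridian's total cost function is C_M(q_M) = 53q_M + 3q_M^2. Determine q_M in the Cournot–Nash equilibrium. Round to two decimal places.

40.87

Granite's profit: π_G = (389 - 0.5Q)q_G - (169q_G + (1/2)q_G²). Setting ∂π_G/∂q_G = 0: 220 - 2q_G - (1/2)(q_M) = 0.
Meridian's first-order condition: 336 - 7q_M - (1/2)(q_G) = 0.
Rearranging gives the reaction functions q_G = (220 - (1/2)q_M)/2 and q_M = (336 - (1/2)q_G)/7.
Substituting one into the other gives q_G = 99.7818 and q_M = 40.8727.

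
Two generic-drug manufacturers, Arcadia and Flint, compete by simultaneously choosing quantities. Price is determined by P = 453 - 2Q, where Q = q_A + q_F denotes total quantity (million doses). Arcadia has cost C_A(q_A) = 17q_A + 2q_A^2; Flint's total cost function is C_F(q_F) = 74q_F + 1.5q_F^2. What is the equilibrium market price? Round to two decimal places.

281.69

Arcadia's profit: π_A = (453 - 2Q)q_A - (17q_A + 2q_A²). Setting ∂π_A/∂q_A = 0: 436 - 8q_A - 2(q_F) = 0.
Flint's profit: π_F = (453 - 2Q)q_F - (74q_F + (3/2)q_F²). Setting ∂π_F/∂q_F = 0: 379 - 7q_F - 2(q_A) = 0.
Rearranging gives the reaction functions q_A = (436 - 2q_F)/8 and q_F = (379 - 2q_A)/7.
Solving the pair: q_A = 1147/26, q_F = 540/13.
Total output Q = 85.6538, so price P = 453 - 2·85.6538 = 281.6923.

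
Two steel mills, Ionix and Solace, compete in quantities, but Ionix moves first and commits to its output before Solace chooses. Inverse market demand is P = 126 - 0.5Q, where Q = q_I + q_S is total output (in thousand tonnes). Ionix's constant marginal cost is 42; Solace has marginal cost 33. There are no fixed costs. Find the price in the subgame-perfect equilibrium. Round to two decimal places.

The follower Solace best-responds to any q_I: π_S = (126 - 0.5Q)q_S - 33q_S.
∂π_S/∂q_S = 93 - (1/2)q_I - q_S = 0 gives the reaction function q_S = (93 - (1/2)q_I).
Ionix substitutes q_S(q_I) into its own profit: π_I = q_I(126 - (1/2)q_I - (93 - (1/2)q_I)/2) - 42q_I = (159/2 - (1/4)q_I)q_I - 42q_I.
Maximising: ∂π_I/∂q_I = 75/2 - (1/2)q_I = 0, giving q_I = 75.
Then q_S = (93 - (1/2)·75) = 111/2.
Total output Q = 261/2, so price P = 126 - (1/2)·(261/2) = 243/4.

60.75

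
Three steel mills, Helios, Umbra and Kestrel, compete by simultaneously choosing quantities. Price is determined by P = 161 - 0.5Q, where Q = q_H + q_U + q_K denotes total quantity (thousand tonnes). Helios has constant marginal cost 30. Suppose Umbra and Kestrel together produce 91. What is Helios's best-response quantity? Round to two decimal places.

With rivals' combined output fixed at 91, Helios's profit is π_H = (161 - (1/2)·91 - (1/2)q_H)q_H - (30q_H) = (231/2 - (1/2)q_H)q_H - (30q_H).
∂π_H/∂q_H = 171/2 - q_H = 0, so q_H = 171/2.

85.50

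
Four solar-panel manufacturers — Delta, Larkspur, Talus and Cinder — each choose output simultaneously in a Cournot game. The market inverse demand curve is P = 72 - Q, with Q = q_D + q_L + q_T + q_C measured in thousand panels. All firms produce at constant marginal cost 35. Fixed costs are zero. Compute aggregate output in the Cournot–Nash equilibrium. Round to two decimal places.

29.60

A representative firm's profit is π_i = q_i(72 - Q) - 35q_i.
First-order condition (treating rivals' output as given): 37 - 2q_i - Σ_{j≠i} q_j = 0.
With identical firms every q_j equals q_i, so Σ_{j≠i} q_j = 3q_i and 37 = 5q_i, giving q_i = 37/5.
Total output Q = 37/5 + 37/5 + 37/5 + 37/5 = 148/5.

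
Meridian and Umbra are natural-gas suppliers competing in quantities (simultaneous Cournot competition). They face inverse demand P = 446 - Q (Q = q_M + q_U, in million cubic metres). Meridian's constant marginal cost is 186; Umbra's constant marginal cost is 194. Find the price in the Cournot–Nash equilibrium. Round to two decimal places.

275.33

Meridian's profit: π_M = (446 - Q)q_M - (186q_M). Setting ∂π_M/∂q_M = 0: 260 - 2q_M - (q_U) = 0.
Umbra's profit: π_U = (446 - Q)q_U - (194q_U). Setting ∂π_U/∂q_U = 0: 252 - 2q_U - (q_M) = 0.
Rearranging gives the reaction functions q_M = (260 - q_U)/2 and q_U = (252 - q_M)/2.
Solving the pair: q_M = 268/3, q_U = 244/3.
Total output Q = 512/3, so price P = 446 - 512/3 = 826/3.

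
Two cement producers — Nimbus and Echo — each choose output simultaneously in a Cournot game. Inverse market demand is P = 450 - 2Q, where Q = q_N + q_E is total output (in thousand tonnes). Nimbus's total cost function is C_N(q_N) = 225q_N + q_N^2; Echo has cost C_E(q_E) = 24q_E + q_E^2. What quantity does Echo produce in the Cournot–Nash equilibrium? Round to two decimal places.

65.81

Nimbus's profit: π_N = (450 - 2Q)q_N - (225q_N + q_N²). Setting ∂π_N/∂q_N = 0: 225 - 6q_N - 2(q_E) = 0.
Echo's first-order condition: 426 - 6q_E - 2(q_N) = 0.
Best responses: q_N = (225 - 2q_E)/6, q_E = (426 - 2q_N)/6.
Substituting one into the other gives q_N = 249/16 and q_E = 1053/16.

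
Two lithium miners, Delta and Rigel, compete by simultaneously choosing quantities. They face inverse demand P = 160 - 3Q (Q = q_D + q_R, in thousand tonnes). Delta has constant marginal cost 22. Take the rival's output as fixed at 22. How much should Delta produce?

12

With the rival's output fixed at 22, Delta's profit is π_D = (160 - 3·22 - 3q_D)q_D - (22q_D) = (94 - 3q_D)q_D - (22q_D).
∂π_D/∂q_D = 72 - 6q_D = 0, so q_D = 12.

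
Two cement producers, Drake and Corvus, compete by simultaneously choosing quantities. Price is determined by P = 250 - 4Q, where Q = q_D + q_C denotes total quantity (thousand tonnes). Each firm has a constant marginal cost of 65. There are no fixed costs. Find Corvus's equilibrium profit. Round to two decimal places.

950.69

A representative firm's profit is π_i = q_i(250 - 4Q) - 65q_i.
Setting ∂π_i/∂q_i = 0 with rivals' quantities fixed: 185 - 8q_i - 4q_j = 0.
By symmetry each firm produces the same amount; substituting q_j = q_i yields q_i = 185/12.
Price P = 250 - 4·(185/6) = 380/3.
Corvus's profit: (380/3 - 65)·(185/12) = 950.6944.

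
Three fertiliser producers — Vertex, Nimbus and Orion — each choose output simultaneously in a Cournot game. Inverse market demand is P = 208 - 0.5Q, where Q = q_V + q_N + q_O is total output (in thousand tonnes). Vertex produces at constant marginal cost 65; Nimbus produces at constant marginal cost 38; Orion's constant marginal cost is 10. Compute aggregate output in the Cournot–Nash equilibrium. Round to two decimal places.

Vertex's profit: π_V = (208 - 0.5Q)q_V - (65q_V). Setting ∂π_V/∂q_V = 0: 143 - q_V - (1/2)(q_N + q_O) = 0.
Nimbus's first-order condition: 170 - q_N - (1/2)(q_V + q_O) = 0.
Orion's first-order condition: 198 - q_O - (1/2)(q_V + q_N) = 0.
Adding the 3 first-order conditions: 511 − 2Q = 0, so Q = 511/2.
Back-substituting: q_V = (143 − 511/4)/(1/2) = 61/2, q_N = (170 − 511/4)/(1/2) = 169/2, q_O = (198 − 511/4)/(1/2) = 281/2.
Total output Q = 61/2 + 169/2 + 281/2 = 511/2.

255.50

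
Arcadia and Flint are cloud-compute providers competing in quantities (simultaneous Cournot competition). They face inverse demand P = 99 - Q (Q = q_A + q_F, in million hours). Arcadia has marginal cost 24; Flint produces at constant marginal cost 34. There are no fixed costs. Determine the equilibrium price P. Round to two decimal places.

Arcadia's profit: π_A = (99 - Q)q_A - (24q_A). Setting ∂π_A/∂q_A = 0: 75 - 2q_A - (q_F) = 0.
Flint's first-order condition: 65 - 2q_F - (q_A) = 0.
So q_A = (75 - q_F)/2 and q_F = (65 - q_A)/2.
Substituting one into the other gives q_A = 85/3 and q_F = 55/3.
Total output Q = 140/3, so price P = 99 - 140/3 = 157/3.

52.33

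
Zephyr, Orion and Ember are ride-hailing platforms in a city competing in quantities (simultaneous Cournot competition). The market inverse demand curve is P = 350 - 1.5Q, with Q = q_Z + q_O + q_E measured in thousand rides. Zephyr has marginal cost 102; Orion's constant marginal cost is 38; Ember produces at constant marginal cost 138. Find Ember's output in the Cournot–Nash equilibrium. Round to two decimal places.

12.67

Zephyr's profit: π_Z = (350 - 1.5Q)q_Z - (102q_Z). Setting ∂π_Z/∂q_Z = 0: 248 - 3q_Z - (3/2)(q_O + q_E) = 0.
Orion's first-order condition: 312 - 3q_O - (3/2)(q_Z + q_E) = 0.
Ember's first-order condition: 212 - 3q_E - (3/2)(q_Z + q_O) = 0.
Adding the 3 first-order conditions: 772 − 6Q = 0, so Q = 386/3.
Back-substituting: q_Z = (248 − 193)/(3/2) = 110/3, q_O = (312 − 193)/(3/2) = 238/3, q_E = (212 − 193)/(3/2) = 38/3.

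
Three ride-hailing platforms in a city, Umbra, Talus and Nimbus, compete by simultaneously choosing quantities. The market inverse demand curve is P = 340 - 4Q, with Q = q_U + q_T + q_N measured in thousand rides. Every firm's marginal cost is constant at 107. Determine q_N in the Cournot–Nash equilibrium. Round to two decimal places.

Each firm earns π_i = (340 - 4Q)q_i - 107q_i.
Setting ∂π_i/∂q_i = 0 with rivals' quantities fixed: 233 - 8q_i - 4·Σ_{j≠i} q_j = 0.
By symmetry each firm produces the same amount; substituting Σ_{j≠i} q_j = 2q_i yields q_i = 233/16.

14.56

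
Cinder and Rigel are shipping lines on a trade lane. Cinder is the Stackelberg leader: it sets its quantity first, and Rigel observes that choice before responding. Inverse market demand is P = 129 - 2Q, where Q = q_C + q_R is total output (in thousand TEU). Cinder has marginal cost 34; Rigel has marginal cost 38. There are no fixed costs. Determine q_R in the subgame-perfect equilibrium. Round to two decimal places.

10.38

Solve by backward induction. Given q_C, the follower Rigel maximises π_R = (129 - 2q_C - 2q_R)q_R - 38q_R.
∂π_R/∂q_R = 91 - 2q_C - 4q_R = 0 gives the reaction function q_R = (91 - 2q_C)/4.
Cinder substitutes q_R(q_C) into its own profit: π_C = q_C(129 - 2q_C - (91 - 2q_C)/2) - 34q_C = (167/2 - q_C)q_C - 34q_C.
Leader FOC: 99/2 - 2q_C = 0, so q_C = 99/4.
Then q_R = (91 - 2·(99/4))/4 = 83/8.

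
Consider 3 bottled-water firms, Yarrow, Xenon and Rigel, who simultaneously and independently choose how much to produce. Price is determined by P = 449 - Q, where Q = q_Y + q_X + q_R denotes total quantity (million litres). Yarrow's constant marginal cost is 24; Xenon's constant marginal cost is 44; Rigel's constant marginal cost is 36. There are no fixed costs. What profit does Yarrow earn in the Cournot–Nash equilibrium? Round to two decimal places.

Yarrow's profit: π_Y = (449 - Q)q_Y - (24q_Y). Setting ∂π_Y/∂q_Y = 0: 425 - 2q_Y - (q_X + q_R) = 0.
Xenon's first-order condition: 405 - 2q_X - (q_Y + q_R) = 0.
Rigel's first-order condition: 413 - 2q_R - (q_Y + q_X) = 0.
Adding the 3 first-order conditions: 1243 − 4Q = 0, so Q = 1243/4.
Back-substituting: q_Y = (425 − 1243/4) = 457/4, q_X = (405 − 1243/4) = 377/4, q_R = (413 − 1243/4) = 409/4.
Price P = 449 - 1243/4 = 553/4.
Yarrow's profit: (553/4 - 24)·(457/4) = 13053.0625.

13053.06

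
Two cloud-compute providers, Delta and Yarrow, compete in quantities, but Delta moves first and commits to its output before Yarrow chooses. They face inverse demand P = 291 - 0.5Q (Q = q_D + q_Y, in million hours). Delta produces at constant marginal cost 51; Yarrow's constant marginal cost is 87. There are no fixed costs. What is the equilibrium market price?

120

Solve by backward induction. Given q_D, the follower Yarrow maximises π_Y = (291 - (1/2)q_D - (1/2)q_Y)q_Y - 87q_Y.
∂π_Y/∂q_Y = 204 - (1/2)q_D - q_Y = 0 gives the reaction function q_Y = (204 - (1/2)q_D).
Delta substitutes q_Y(q_D) into its own profit: π_D = q_D(291 - (1/2)q_D - (204 - (1/2)q_D)/2) - 51q_D = (189 - (1/4)q_D)q_D - 51q_D.
Leader FOC: 138 - (1/2)q_D = 0, so q_D = 276.
Then q_Y = (204 - (1/2)·276) = 66.
Total output Q = 342, so price P = 291 - (1/2)·342 = 120.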